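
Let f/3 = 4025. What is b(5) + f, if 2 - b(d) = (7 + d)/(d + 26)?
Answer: 374375/31 ≈ 12077.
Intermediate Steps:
f = 12075 (f = 3*4025 = 12075)
b(d) = 2 - (7 + d)/(26 + d) (b(d) = 2 - (7 + d)/(d + 26) = 2 - (7 + d)/(26 + d))
b(5) + f = (45 + 5)/(26 + 5) + 12075 = 50/31 + 12075 = 374375/31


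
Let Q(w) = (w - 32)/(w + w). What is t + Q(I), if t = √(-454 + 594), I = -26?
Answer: 29/26 + 2*√35 ≈ 12.948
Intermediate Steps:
t = 2*√35 (t = √140 = 2*√35 ≈ 11.832)
Q(w) = (-32 + w)/(2*w) (Q(w) = (-32 + w)/((2*w)) = (-32 + w)*(1/(2*w)) = (-32 + w)/(2*w))
t + Q(I) = 2*√35 + (½)*(-32 - 26)/(-26) = 2*√35 + (½)*(-1/26)*(-58) = 2*√35 + 29/26 = 29/26 + 2*√35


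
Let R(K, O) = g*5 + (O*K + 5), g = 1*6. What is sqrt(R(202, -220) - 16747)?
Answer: 28*I*sqrt(78) ≈ 247.29*I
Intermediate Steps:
g = 6
R(K, O) = 35 + K*O (R(K, O) = 6*5 + (O*K + 5) = 30 + (K*O + 5) = 30 + (5 + K*O) = 35 + K*O)
sqrt(R(202, -220) - 16747) = sqrt((35 + 202*(-220)) - 16747) = sqrt((35 - 44440) - 16747) = sqrt(-44405 - 16747) = sqrt(-61152) = 28*I*sqrt(78)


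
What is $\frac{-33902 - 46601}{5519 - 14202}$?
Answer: $\frac{4237}{457} \approx 9.2713$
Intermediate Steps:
$\frac{-33902 - 46601}{5519 - 14202} = - \frac{80503}{-8683} = \left(-80503\right) \left(- \frac{1}{8683}\right) = \frac{4237}{457}$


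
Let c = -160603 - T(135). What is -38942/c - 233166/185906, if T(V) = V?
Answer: -7559771264/7470539657 ≈ -1.0119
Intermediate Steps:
c = -160738 (c = -160603 - 1*135 = -160603 - 135 = -160738)
-38942/c - 233166/185906 = -38942/(-160738) - 233166/185906 = -38942*(-1/160738) - 233166*1/185906 = 19471/80369 - 116583/92953 = -7559771264/7470539657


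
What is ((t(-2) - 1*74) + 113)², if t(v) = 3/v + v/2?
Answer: 5329/4 ≈ 1332.3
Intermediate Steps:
t(v) = v/2 + 3/v (t(v) = 3/v + v*(½) = 3/v + v/2 = v/2 + 3/v)
((t(-2) - 1*74) + 113)² = ((((½)*(-2) + 3/(-2)) - 1*74) + 113)² = (((-1 + 3*(-½)) - 74) + 113)² = (((-1 - 3/2) - 74) + 113)² = ((-5/2 - 74) + 113)² = (-153/2 + 113)² = (73/2)² = 5329/4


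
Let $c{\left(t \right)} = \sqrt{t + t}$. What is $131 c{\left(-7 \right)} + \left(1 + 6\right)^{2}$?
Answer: $49 + 131 i \sqrt{14} \approx 49.0 + 490.16 i$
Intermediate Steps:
$c{\left(t \right)} = \sqrt{2} \sqrt{t}$ ($c{\left(t \right)} = \sqrt{2 t} = \sqrt{2} \sqrt{t}$)
$131 c{\left(-7 \right)} + \left(1 + 6\right)^{2} = 131 \sqrt{2} \sqrt{-7} + \left(1 + 6\right)^{2} = 131 \sqrt{2} i \sqrt{7} + 7^{2} = 131 i \sqrt{14} + 49 = 49 + 131 i \sqrt{14}$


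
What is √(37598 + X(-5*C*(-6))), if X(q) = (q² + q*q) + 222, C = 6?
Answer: 2*√25655 ≈ 320.34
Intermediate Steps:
X(q) = 222 + 2*q² (X(q) = (q² + q²) + 222 = 2*q² + 222 = 222 + 2*q²)
√(37598 + X(-5*C*(-6))) = √(37598 + (222 + 2*(-5*6*(-6))²)) = √(37598 + (222 + 2*(-30*(-6))²)) = √(37598 + (222 + 2*180²)) = √(37598 + (222 + 2*32400)) = √(37598 + (222 + 64800)) = √(37598 + 65022) = √102620 = 2*√25655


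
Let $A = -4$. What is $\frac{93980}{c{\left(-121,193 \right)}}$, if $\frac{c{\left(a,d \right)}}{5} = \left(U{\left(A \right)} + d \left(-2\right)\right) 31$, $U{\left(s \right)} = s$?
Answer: $- \frac{9398}{6045} \approx -1.5547$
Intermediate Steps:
$c{\left(a,d \right)} = -620 - 310 d$ ($c{\left(a,d \right)} = 5 \left(-4 + d \left(-2\right)\right) 31 = 5 \left(-4 - 2 d\right) 31 = 5 \left(-124 - 62 d\right) = -620 - 310 d$)
$\frac{93980}{c{\left(-121,193 \right)}} = \frac{93980}{-620 - 59830} = \frac{93980}{-60450} = 93980 \left(- \frac{1}{60450}\right) = - \frac{9398}{6045}$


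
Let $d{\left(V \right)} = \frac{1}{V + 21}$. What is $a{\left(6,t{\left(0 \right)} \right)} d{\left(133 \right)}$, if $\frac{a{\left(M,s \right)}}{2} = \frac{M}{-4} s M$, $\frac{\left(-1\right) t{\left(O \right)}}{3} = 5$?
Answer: $\frac{135}{77} \approx 1.7532$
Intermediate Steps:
$t{\left(O \right)} = -15$ ($t{\left(O \right)} = \left(-3\right) 5 = -15$)
$a{\left(M,s \right)} = - \frac{s M^{2}}{2}$ ($a{\left(M,s \right)} = 2 \frac{M}{-4} s M = 2 M \left(- \frac{1}{4}\right) s M = 2 - \frac{M}{4} s M = 2 - \frac{M s}{4} M = 2 \left(- \frac{s M^{2}}{4}\right) = - \frac{s M^{2}}{2}$)
$d{\left(V \right)} = \frac{1}{21 + V}$
$a{\left(6,t{\left(0 \right)} \right)} d{\left(133 \right)} = \frac{\left(- \frac{1}{2}\right) \left(-15\right) 6^{2}}{21 + 133} = \frac{\left(- \frac{1}{2}\right) \left(-15\right) 36}{154} = 270 \cdot \frac{1}{154} = \frac{135}{77}$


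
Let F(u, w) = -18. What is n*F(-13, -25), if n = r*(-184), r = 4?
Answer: 13248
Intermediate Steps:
n = -736 (n = 4*(-184) = -736)
n*F(-13, -25) = -736*(-18) = 13248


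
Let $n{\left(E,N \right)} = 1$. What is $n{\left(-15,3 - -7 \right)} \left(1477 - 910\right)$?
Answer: $567$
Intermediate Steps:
$n{\left(-15,3 - -7 \right)} \left(1477 - 910\right) = 1 \left(1477 - 910\right) = 1 \cdot 567 = 567$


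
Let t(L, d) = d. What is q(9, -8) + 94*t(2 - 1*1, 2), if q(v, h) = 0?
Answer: 188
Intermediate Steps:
q(9, -8) + 94*t(2 - 1*1, 2) = 0 + 94*2 = 0 + 188 = 188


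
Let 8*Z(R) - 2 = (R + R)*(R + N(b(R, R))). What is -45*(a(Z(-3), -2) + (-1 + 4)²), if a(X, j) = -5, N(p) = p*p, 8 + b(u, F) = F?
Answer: -180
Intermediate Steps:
b(u, F) = -8 + F
N(p) = p²
Z(R) = ¼ + R*(R + (-8 + R)²)/4 (Z(R) = ¼ + ((R + R)*(R + (-8 + R)²))/8 = ¼ + ((2*R)*(R + (-8 + R)²))/8 = ¼ + (2*R*(R + (-8 + R)²))/8 = ¼ + R*(R + (-8 + R)²)/4)
-45*(a(Z(-3), -2) + (-1 + 4)²) = -45*(-5 + (-1 + 4)²) = -45*(-5 + 3²) = -45*(-5 + 9) = -45*4 = -180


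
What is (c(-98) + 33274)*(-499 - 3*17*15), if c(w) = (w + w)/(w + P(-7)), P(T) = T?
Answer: -630910432/15 ≈ -4.2061e+7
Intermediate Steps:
c(w) = 2*w/(-7 + w) (c(w) = (w + w)/(w - 7) = (2*w)/(-7 + w) = 2*w/(-7 + w))
(c(-98) + 33274)*(-499 - 3*17*15) = (2*(-98)/(-7 - 98) + 33274)*(-499 - 3*17*15) = (2*(-98)/(-105) + 33274)*(-499 - 51*15) = (2*(-98)*(-1/105) + 33274)*(-499 - 765) = (28/15 + 33274)*(-1264) = (499138/15)*(-1264) = -630910432/15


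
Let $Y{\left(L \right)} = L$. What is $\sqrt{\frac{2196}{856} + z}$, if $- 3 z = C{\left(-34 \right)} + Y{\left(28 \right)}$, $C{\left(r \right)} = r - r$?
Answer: $\frac{i \sqrt{2789490}}{642} \approx 2.6015 i$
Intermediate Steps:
$C{\left(r \right)} = 0$
$z = - \frac{28}{3}$ ($z = - \frac{0 + 28}{3} = \left(- \frac{1}{3}\right) 28 = - \frac{28}{3} \approx -9.3333$)
$\sqrt{\frac{2196}{856} + z} = \sqrt{\frac{2196}{856} - \frac{28}{3}} = \sqrt{2196 \cdot \frac{1}{856} - \frac{28}{3}} = \sqrt{\frac{549}{214} - \frac{28}{3}} = \sqrt{- \frac{4345}{642}} = \frac{i \sqrt{2789490}}{642}$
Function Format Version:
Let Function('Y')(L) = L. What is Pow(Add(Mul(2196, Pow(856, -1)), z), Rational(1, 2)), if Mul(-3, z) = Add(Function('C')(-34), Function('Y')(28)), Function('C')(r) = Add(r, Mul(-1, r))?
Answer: Mul(Rational(1, 642), I, Pow(2789490, Rational(1, 2))) ≈ Mul(2.6015, I)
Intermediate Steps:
Function('C')(r) = 0
z = Rational(-28, 3) (z = Mul(Rational(-1, 3), Add(0, 28)) = Mul(Rational(-1, 3), 28) = Rational(-28, 3) ≈ -9.3333)
Pow(Add(Mul(2196, Pow(856, -1)), z), Rational(1, 2)) = Pow(Add(Mul(2196, Pow(856, -1)), Rational(-28, 3)), Rational(1, 2)) = Pow(Add(Mul(2196, Rational(1, 856)), Rational(-28, 3)), Rational(1, 2)) = Pow(Add(Rational(549, 214), Rational(-28, 3)), Rational(1, 2)) = Pow(Rational(-4345, 642), Rational(1, 2)) = Mul(Rational(1, 642), I, Pow(2789490, Rational(1, 2)))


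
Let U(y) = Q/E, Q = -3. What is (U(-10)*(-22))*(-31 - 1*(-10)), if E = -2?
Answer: 693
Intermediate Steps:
U(y) = 3/2 (U(y) = -3/(-2) = -3*(-½) = 3/2)
(U(-10)*(-22))*(-31 - 1*(-10)) = ((3/2)*(-22))*(-31 - 1*(-10)) = -33*(-31 + 10) = -33*(-21) = 693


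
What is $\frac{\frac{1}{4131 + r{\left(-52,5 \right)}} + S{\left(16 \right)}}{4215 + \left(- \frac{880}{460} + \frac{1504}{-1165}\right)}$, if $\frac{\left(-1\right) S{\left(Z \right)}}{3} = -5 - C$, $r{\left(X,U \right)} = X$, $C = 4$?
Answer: $\frac{55680010}{8685581939} \approx 0.0064106$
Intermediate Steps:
$S{\left(Z \right)} = 27$ ($S{\left(Z \right)} = - 3 \left(-5 - 4\right) = \left(-3\right) \left(-9\right) = 27$)
$\frac{\frac{1}{4131 + r{\left(-52,5 \right)}} + S{\left(16 \right)}}{4215 + \left(- \frac{880}{460} + \frac{1504}{-1165}\right)} = \frac{\frac{1}{4131 - 52} + 27}{4215 + \left(- \frac{880}{460} + \frac{1504}{-1165}\right)} = \frac{\frac{1}{4079} + 27}{4215 + \left(\left(-880\right) \frac{1}{460} + 1504 \left(- \frac{1}{1165}\right)\right)} = \frac{\frac{1}{4079} + 27}{4215 - \frac{85852}{26795}} = \frac{110134}{4079 \left(4215 - \frac{85852}{26795}\right)} = \frac{110134}{4079 \cdot \frac{112855073}{26795}} = \frac{110134}{4079} \cdot \frac{26795}{112855073} = \frac{55680010}{8685581939}$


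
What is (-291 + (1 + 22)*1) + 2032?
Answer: 1764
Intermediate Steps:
(-291 + (1 + 22)*1) + 2032 = (-291 + 23*1) + 2032 = (-291 + 23) + 2032 = -268 + 2032 = 1764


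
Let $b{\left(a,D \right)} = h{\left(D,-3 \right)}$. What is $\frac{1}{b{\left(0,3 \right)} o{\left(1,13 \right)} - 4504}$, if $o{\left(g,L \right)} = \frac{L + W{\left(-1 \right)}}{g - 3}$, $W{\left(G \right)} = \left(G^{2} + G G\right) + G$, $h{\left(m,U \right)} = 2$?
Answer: $- \frac{1}{4518} \approx -0.00022134$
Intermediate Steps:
$W{\left(G \right)} = G + 2 G^{2}$ ($W{\left(G \right)} = \left(G^{2} + G^{2}\right) + G = 2 G^{2} + G = G + 2 G^{2}$)
$b{\left(a,D \right)} = 2$
$o{\left(g,L \right)} = \frac{1 + L}{-3 + g}$ ($o{\left(g,L \right)} = \frac{L - \left(1 + 2 \left(-1\right)\right)}{g - 3} = \frac{L - \left(1 - 2\right)}{-3 + g} = \frac{L - -1}{-3 + g} = \frac{L + 1}{-3 + g} = \frac{1 + L}{-3 + g}$)
$\frac{1}{b{\left(0,3 \right)} o{\left(1,13 \right)} - 4504} = \frac{1}{2 \frac{1 + 13}{-3 + 1} - 4504} = \frac{1}{2 \frac{1}{-2} \cdot 14 - 4504} = \frac{1}{2 \left(\left(- \frac{1}{2}\right) 14\right) - 4504} = \frac{1}{2 \left(-7\right) - 4504} = \frac{1}{-14 - 4504} = \frac{1}{-4518} = - \frac{1}{4518}$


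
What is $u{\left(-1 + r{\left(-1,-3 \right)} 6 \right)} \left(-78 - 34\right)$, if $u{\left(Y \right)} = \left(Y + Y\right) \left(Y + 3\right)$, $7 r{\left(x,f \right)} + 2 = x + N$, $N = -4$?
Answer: $-6272$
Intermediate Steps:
$r{\left(x,f \right)} = - \frac{6}{7} + \frac{x}{7}$ ($r{\left(x,f \right)} = - \frac{2}{7} + \frac{x - 4}{7} = - \frac{2}{7} + \frac{-4 + x}{7} = - \frac{2}{7} + \left(- \frac{4}{7} + \frac{x}{7}\right) = - \frac{6}{7} + \frac{x}{7}$)
$u{\left(Y \right)} = 2 Y \left(3 + Y\right)$
$u{\left(-1 + r{\left(-1,-3 \right)} 6 \right)} \left(-78 - 34\right) = 2 \left(-1 + \left(- \frac{6}{7} + \frac{1}{7} \left(-1\right)\right) 6\right) \left(3 + \left(-1 + \left(- \frac{6}{7} + \frac{1}{7} \left(-1\right)\right) 6\right)\right) \left(-78 - 34\right) = 2 \left(-1 + \left(- \frac{6}{7} - \frac{1}{7}\right) 6\right) \left(3 + \left(-1 + \left(- \frac{6}{7} - \frac{1}{7}\right) 6\right)\right) \left(-112\right) = 2 \left(-1 - 6\right) \left(3 - 7\right) \left(-112\right) = 2 \left(-7\right) \left(3 - 7\right) \left(-112\right) = 2 \left(-7\right) \left(-4\right) \left(-112\right) = 56 \left(-112\right) = -6272$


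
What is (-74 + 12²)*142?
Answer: 9940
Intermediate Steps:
(-74 + 12²)*142 = (-74 + 144)*142 = 70*142 = 9940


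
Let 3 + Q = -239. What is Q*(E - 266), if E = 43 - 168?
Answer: 94622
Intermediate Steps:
E = -125
Q = -242 (Q = -3 - 239 = -242)
Q*(E - 266) = -242*(-125 - 266) = -242*(-391) = 94622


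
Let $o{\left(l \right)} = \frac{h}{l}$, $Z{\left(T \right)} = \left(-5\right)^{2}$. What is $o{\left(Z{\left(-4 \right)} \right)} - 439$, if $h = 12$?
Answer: $- \frac{10963}{25} \approx -438.52$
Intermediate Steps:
$Z{\left(T \right)} = 25$
$o{\left(l \right)} = \frac{12}{l}$
$o{\left(Z{\left(-4 \right)} \right)} - 439 = \frac{12}{25} - 439 = - \frac{10963}{25}$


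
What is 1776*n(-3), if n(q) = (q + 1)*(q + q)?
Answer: 21312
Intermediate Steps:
n(q) = 2*q*(1 + q) (n(q) = (1 + q)*(2*q) = 2*q*(1 + q))
1776*n(-3) = 1776*(2*(-3)*(1 - 3)) = 1776*(2*(-3)*(-2)) = 1776*12 = 21312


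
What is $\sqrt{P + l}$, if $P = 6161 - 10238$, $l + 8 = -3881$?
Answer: $i \sqrt{7966} \approx 89.252 i$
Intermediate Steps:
$l = -3889$ ($l = -8 - 3881 = -3889$)
$P = -4077$
$\sqrt{P + l} = \sqrt{-4077 - 3889} = \sqrt{-7966} = i \sqrt{7966}$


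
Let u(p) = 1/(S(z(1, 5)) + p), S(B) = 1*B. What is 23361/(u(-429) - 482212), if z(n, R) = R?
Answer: -9905064/204457889 ≈ -0.048446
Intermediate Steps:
S(B) = B
u(p) = 1/(5 + p)
23361/(u(-429) - 482212) = 23361/(1/(5 - 429) - 482212) = 23361/(1/(-424) - 482212) = 23361/(-1/424 - 482212) = 23361/(-204457889/424) = 23361*(-424/204457889) = -9905064/204457889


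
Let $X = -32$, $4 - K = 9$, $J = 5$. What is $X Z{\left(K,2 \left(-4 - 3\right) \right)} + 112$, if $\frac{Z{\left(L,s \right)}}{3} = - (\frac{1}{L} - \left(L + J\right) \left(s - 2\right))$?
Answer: $\frac{464}{5} \approx 92.8$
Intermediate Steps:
$K = -5$ ($K = 4 - 9 = -5$)
$Z{\left(L,s \right)} = - \frac{3}{L} + 3 \left(-2 + s\right) \left(5 + L\right)$ ($Z{\left(L,s \right)} = 3 \left(- (\frac{1}{L} - \left(L + 5\right) \left(s - 2\right))\right) = 3 \left(- (\frac{1}{L} - \left(5 + L\right) \left(-2 + s\right))\right) = 3 \left(- (\frac{1}{L} - \left(-2 + s\right) \left(5 + L\right))\right) = 3 \left(- \frac{1}{L} + \left(-2 + s\right) \left(5 + L\right)\right) = - \frac{3}{L} + 3 \left(-2 + s\right) \left(5 + L\right)$)
$X Z{\left(K,2 \left(-4 - 3\right) \right)} + 112 = - 32 \left(-30 - -30 - \frac{3}{-5} + 15 \cdot 2 \left(-4 - 3\right) + 3 \left(-5\right) 2 \left(-4 - 3\right)\right) + 112 = - 32 \left(-30 + 30 - - \frac{3}{5} + 15 \cdot 2 \left(-7\right) + 3 \left(-5\right) 2 \left(-7\right)\right) + 112 = - 32 \left(-30 + 30 + \frac{3}{5} + 15 \left(-14\right) + 3 \left(-5\right) \left(-14\right)\right) + 112 = - 32 \left(-30 + 30 + \frac{3}{5} - 210 + 210\right) + 112 = \left(-32\right) \frac{3}{5} + 112 = - \frac{96}{5} + 112 = \frac{464}{5}$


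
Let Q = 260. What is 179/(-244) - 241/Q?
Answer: -6584/3965 ≈ -1.6605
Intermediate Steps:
179/(-244) - 241/Q = 179/(-244) - 241/260 = 179*(-1/244) - 241*1/260 = -179/244 - 241/260 = -6584/3965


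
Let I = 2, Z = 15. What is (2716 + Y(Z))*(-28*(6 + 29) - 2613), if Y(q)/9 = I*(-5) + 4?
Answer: -9564566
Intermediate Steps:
Y(q) = -54 (Y(q) = 9*(2*(-5) + 4) = 9*(-10 + 4) = 9*(-6) = -54)
(2716 + Y(Z))*(-28*(6 + 29) - 2613) = (2716 - 54)*(-28*(6 + 29) - 2613) = 2662*(-28*35 - 2613) = 2662*(-980 - 2613) = 2662*(-3593) = -9564566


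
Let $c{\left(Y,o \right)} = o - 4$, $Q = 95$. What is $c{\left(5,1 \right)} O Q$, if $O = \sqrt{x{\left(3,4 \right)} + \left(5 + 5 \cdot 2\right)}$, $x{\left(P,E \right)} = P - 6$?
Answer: $- 570 \sqrt{3} \approx -987.27$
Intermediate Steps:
$x{\left(P,E \right)} = -6 + P$ ($x{\left(P,E \right)} = P - 6 = -6 + P$)
$c{\left(Y,o \right)} = -4 + o$
$O = 2 \sqrt{3}$ ($O = \sqrt{\left(-6 + 3\right) + \left(5 + 5 \cdot 2\right)} = \sqrt{-3 + \left(5 + 10\right)} = \sqrt{-3 + 15} = \sqrt{12} = 2 \sqrt{3} \approx 3.4641$)
$c{\left(5,1 \right)} O Q = \left(-4 + 1\right) 2 \sqrt{3} \cdot 95 = - 3 \cdot 2 \sqrt{3} \cdot 95 = - 6 \sqrt{3} \cdot 95 = - 570 \sqrt{3}$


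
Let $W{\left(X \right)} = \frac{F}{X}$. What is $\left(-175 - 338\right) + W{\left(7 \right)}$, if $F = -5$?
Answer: $- \frac{3596}{7} \approx -513.71$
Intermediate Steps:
$W{\left(X \right)} = - \frac{5}{X}$
$\left(-175 - 338\right) + W{\left(7 \right)} = \left(-175 - 338\right) - \frac{5}{7} = -513 - \frac{5}{7} = - \frac{3596}{7}$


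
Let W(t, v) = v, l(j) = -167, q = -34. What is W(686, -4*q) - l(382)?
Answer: 303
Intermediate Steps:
W(686, -4*q) - l(382) = -4*(-34) - 1*(-167) = 136 + 167 = 303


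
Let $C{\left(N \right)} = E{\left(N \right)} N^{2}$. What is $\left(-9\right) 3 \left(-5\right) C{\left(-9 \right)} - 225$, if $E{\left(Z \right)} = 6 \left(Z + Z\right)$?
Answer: $-1181205$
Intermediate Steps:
$E{\left(Z \right)} = 12 Z$ ($E{\left(Z \right)} = 6 \cdot 2 Z = 12 Z$)
$C{\left(N \right)} = 12 N^{3}$ ($C{\left(N \right)} = 12 N N^{2} = 12 N^{3}$)
$\left(-9\right) 3 \left(-5\right) C{\left(-9 \right)} - 225 = \left(-9\right) 3 \left(-5\right) 12 \left(-9\right)^{3} - 225 = \left(-27\right) \left(-5\right) 12 \left(-729\right) - 225 = 135 \left(-8748\right) - 225 = -1180980 - 225 = -1181205$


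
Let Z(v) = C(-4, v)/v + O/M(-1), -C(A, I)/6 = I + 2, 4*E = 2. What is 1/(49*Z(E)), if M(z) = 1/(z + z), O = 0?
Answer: -1/1470 ≈ -0.00068027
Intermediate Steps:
E = ½ (E = (¼)*2 = ½ ≈ 0.50000)
C(A, I) = -12 - 6*I (C(A, I) = -6*(I + 2) = -6*(2 + I) = -12 - 6*I)
M(z) = 1/(2*z)
Z(v) = (-12 - 6*v)/v (Z(v) = (-12 - 6*v)/v + 0/(((½)/(-1))) = (-12 - 6*v)/v + 0/(((½)*(-1))) = (-12 - 6*v)/v + 0/(-½) = (-12 - 6*v)/v + 0*(-2) = (-12 - 6*v)/v + 0 = (-12 - 6*v)/v)
1/(49*Z(E)) = 1/(49*(-6 - 12/½)) = 1/(49*(-6 - 12*2)) = 1/(49*(-6 - 24)) = 1/(49*(-30)) = 1/(-1470) = -1/1470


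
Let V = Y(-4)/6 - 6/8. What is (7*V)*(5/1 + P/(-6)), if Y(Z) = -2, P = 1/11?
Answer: -29939/792 ≈ -37.802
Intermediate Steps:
P = 1/11 ≈ 0.090909
V = -13/12 (V = -2/6 - 6/8 = -2*1/6 - 6*1/8 = -1/3 - 3/4 = -13/12 ≈ -1.0833)
(7*V)*(5/1 + P/(-6)) = (7*(-13/12))*(5/1 + (1/11)/(-6)) = -91*(5*1 + (1/11)*(-1/6))/12 = -91*(5 - 1/66)/12 = -91/12*329/66 = -29939/792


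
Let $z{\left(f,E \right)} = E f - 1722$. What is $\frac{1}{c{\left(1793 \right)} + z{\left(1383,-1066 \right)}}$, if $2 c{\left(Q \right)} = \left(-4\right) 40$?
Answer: $- \frac{1}{1476080} \approx -6.7747 \cdot 10^{-7}$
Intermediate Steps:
$c{\left(Q \right)} = -80$ ($c{\left(Q \right)} = \frac{\left(-4\right) 40}{2} = \frac{1}{2} \left(-160\right) = -80$)
$z{\left(f,E \right)} = -1722 + E f$
$\frac{1}{c{\left(1793 \right)} + z{\left(1383,-1066 \right)}} = \frac{1}{-80 - 1476000} = \frac{1}{-1476080} = - \frac{1}{1476080}$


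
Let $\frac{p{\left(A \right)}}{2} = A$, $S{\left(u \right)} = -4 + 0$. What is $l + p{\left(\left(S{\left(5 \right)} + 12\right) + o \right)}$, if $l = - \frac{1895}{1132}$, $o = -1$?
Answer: $\frac{13953}{1132} \approx 12.326$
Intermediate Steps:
$S{\left(u \right)} = -4$
$p{\left(A \right)} = 2 A$
$l = - \frac{1895}{1132}$ ($l = \left(-1895\right) \frac{1}{1132} = - \frac{1895}{1132} \approx -1.674$)
$l + p{\left(\left(S{\left(5 \right)} + 12\right) + o \right)} = - \frac{1895}{1132} + 2 \left(\left(-4 + 12\right) - 1\right) = - \frac{1895}{1132} + 2 \left(8 - 1\right) = - \frac{1895}{1132} + 2 \cdot 7 = - \frac{1895}{1132} + 14 = \frac{13953}{1132}$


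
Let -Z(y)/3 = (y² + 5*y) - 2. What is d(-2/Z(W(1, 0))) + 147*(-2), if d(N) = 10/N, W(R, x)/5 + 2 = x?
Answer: 426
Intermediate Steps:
W(R, x) = -10 + 5*x
Z(y) = 6 - 15*y - 3*y² (Z(y) = -3*((y² + 5*y) - 2) = -3*(-2 + y² + 5*y) = 6 - 15*y - 3*y²)
d(-2/Z(W(1, 0))) + 147*(-2) = 10/((-2/(6 - 15*(-10 + 5*0) - 3*(-10 + 5*0)²))) + 147*(-2) = 10/((-2/(6 - 15*(-10 + 0) - 3*(-10 + 0)²))) - 294 = 10/((-2/(6 - 15*(-10) - 3*(-10)²))) - 294 = 10/((-2/(6 + 150 - 3*100))) - 294 = 10/((-2/(6 + 150 - 300))) - 294 = 10/((-2/(-144))) - 294 = 10/((-2*(-1/144))) - 294 = 10/(1/72) - 294 = 10*72 - 294 = 720 - 294 = 426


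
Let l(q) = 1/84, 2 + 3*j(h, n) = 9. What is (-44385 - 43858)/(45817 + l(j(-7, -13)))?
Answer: -7412412/3848629 ≈ -1.9260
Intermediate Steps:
j(h, n) = 7/3 (j(h, n) = -⅔ + (⅓)*9 = -⅔ + 3 = 7/3)
l(q) = 1/84
(-44385 - 43858)/(45817 + l(j(-7, -13))) = (-44385 - 43858)/(45817 + 1/84) = -88243/3848629/84 = -88243*84/3848629 = -7412412/3848629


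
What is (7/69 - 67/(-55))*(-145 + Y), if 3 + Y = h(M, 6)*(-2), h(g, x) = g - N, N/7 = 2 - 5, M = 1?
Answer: -320512/1265 ≈ -253.37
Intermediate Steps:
N = -21 (N = 7*(2 - 5) = 7*(-3) = -21)
h(g, x) = 21 + g (h(g, x) = g - 1*(-21) = g + 21 = 21 + g)
Y = -47 (Y = -3 + (21 + 1)*(-2) = -3 + 22*(-2) = -3 - 44 = -47)
(7/69 - 67/(-55))*(-145 + Y) = (7/69 - 67/(-55))*(-145 - 47) = (7*(1/69) - 67*(-1/55))*(-192) = (7/69 + 67/55)*(-192) = (5008/3795)*(-192) = -320512/1265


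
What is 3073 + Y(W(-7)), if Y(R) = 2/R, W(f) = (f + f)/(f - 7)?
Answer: 3075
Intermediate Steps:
W(f) = 2*f/(-7 + f) (W(f) = (2*f)/(-7 + f) = 2*f/(-7 + f))
3073 + Y(W(-7)) = 3073 + 2/((2*(-7)/(-7 - 7))) = 3073 + 2/((2*(-7)/(-14))) = 3073 + 2/((2*(-7)*(-1/14))) = 3073 + 2/1 = 3073 + 2*1 = 3073 + 2 = 3075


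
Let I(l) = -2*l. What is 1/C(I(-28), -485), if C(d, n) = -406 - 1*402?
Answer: -1/808 ≈ -0.0012376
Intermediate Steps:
C(d, n) = -808 (C(d, n) = -406 - 402 = -808)
1/C(I(-28), -485) = 1/(-808) = -1/808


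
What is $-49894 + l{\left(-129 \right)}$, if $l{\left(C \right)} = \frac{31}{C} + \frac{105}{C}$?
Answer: $- \frac{6436462}{129} \approx -49895.0$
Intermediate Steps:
$l{\left(C \right)} = \frac{136}{C}$
$-49894 + l{\left(-129 \right)} = -49894 + \frac{136}{-129} = -49894 + 136 \left(- \frac{1}{129}\right) = -49894 - \frac{136}{129} = - \frac{6436462}{129}$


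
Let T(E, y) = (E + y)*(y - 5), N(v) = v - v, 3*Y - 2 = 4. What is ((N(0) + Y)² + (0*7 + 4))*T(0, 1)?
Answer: -32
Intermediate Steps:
Y = 2 (Y = ⅔ + (⅓)*4 = ⅔ + 4/3 = 2)
N(v) = 0
T(E, y) = (-5 + y)*(E + y) (T(E, y) = (E + y)*(-5 + y) = (-5 + y)*(E + y))
((N(0) + Y)² + (0*7 + 4))*T(0, 1) = ((0 + 2)² + (0*7 + 4))*(1² - 5*0 - 5*1 + 0*1) = (2² + (0 + 4))*(1 + 0 - 5 + 0) = (4 + 4)*(-4) = 8*(-4) = -32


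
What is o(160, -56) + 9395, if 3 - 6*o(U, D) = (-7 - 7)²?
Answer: 56177/6 ≈ 9362.8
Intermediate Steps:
o(U, D) = -193/6 (o(U, D) = ½ - (-7 - 7)²/6 = ½ - ⅙*(-14)² = ½ - ⅙*196 = ½ - 98/3 = -193/6)
o(160, -56) + 9395 = -193/6 + 9395 = 56177/6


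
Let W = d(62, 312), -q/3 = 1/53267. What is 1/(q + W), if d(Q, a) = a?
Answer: 53267/16619301 ≈ 0.0032051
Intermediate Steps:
q = -3/53267 ≈ -5.6320e-5
W = 312
1/(q + W) = 1/(-3/53267 + 312) = 1/(16619301/53267) = 53267/16619301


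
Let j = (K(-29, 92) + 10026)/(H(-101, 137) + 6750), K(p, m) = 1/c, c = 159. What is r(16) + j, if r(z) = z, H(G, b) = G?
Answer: 18509191/1057191 ≈ 17.508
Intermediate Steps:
K(p, m) = 1/159
j = 1594135/1057191 (j = (1/159 + 10026)/(-101 + 6750) = (1594135/159)/6649 = (1594135/159)*(1/6649) = 1594135/1057191 ≈ 1.5079)
r(16) + j = 16 + 1594135/1057191 = 18509191/1057191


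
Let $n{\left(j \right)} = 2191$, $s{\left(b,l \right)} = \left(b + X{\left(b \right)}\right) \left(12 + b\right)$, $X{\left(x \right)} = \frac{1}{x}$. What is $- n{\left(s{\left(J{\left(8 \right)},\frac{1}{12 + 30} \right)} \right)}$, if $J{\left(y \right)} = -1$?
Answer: $-2191$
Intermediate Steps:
$s{\left(b,l \right)} = \left(12 + b\right) \left(b + \frac{1}{b}\right)$ ($s{\left(b,l \right)} = \left(b + \frac{1}{b}\right) \left(12 + b\right) = \left(12 + b\right) \left(b + \frac{1}{b}\right)$)
$- n{\left(s{\left(J{\left(8 \right)},\frac{1}{12 + 30} \right)} \right)} = \left(-1\right) 2191 = -2191$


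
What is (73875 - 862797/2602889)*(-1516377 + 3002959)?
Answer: 285851228609037396/2602889 ≈ 1.0982e+11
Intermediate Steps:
(73875 - 862797/2602889)*(-1516377 + 3002959) = (73875 - 862797*1/2602889)*1486582 = (73875 - 862797/2602889)*1486582 = (192287562078/2602889)*1486582 = 285851228609037396/2602889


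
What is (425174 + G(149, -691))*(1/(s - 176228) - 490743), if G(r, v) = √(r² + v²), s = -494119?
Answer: -139868682023371028/670347 - 328968097822*√499682/670347 ≈ -2.0900e+11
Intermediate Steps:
(425174 + G(149, -691))*(1/(s - 176228) - 490743) = (425174 + √(149² + (-691)²))*(1/(-494119 - 176228) - 490743) = (425174 + √(22201 + 477481))*(1/(-670347) - 490743) = (425174 + √499682)*(-1/670347 - 490743) = (425174 + √499682)*(-328968097822/670347) = -139868682023371028/670347 - 328968097822*√499682/670347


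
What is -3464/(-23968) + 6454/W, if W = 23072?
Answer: 523685/1234352 ≈ 0.42426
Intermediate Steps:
-3464/(-23968) + 6454/W = -3464/(-23968) + 6454/23072 = -3464*(-1/23968) + 6454*(1/23072) = 433/2996 + 461/1648 = 523685/1234352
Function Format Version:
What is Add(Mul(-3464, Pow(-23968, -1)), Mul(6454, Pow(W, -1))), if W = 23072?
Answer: Rational(523685, 1234352) ≈ 0.42426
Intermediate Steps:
Add(Mul(-3464, Pow(-23968, -1)), Mul(6454, Pow(W, -1))) = Add(Mul(-3464, Pow(-23968, -1)), Mul(6454, Pow(23072, -1))) = Add(Mul(-3464, Rational(-1, 23968)), Mul(6454, Rational(1, 23072))) = Add(Rational(433, 2996), Rational(461, 1648)) = Rational(523685, 1234352)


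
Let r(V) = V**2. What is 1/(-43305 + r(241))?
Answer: 1/14776 ≈ 6.7677e-5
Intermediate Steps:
1/(-43305 + r(241)) = 1/(-43305 + 241**2) = 1/(-43305 + 58081) = 1/14776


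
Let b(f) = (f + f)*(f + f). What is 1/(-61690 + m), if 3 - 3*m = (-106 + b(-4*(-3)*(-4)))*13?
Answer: -3/303497 ≈ -9.8848e-6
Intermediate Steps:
b(f) = 4*f² (b(f) = (2*f)*(2*f) = 4*f²)
m = -118427/3 (m = 1 - (-106 + 4*(-4*(-3)*(-4))²)*13/3 = 1 - (-106 + 4*(12*(-4))²)*13/3 = 1 - (-106 + 4*(-48)²)*13/3 = 1 - (-106 + 4*2304)*13/3 = 1 - (-106 + 9216)*13/3 = 1 - 9110*13/3 = 1 - ⅓*118430 = 1 - 118430/3 = -118427/3 ≈ -39476.)
1/(-61690 + m) = 1/(-61690 - 118427/3) = 1/(-303497/3) = -3/303497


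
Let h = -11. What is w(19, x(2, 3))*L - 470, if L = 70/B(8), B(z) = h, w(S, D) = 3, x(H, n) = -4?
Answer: -5380/11 ≈ -489.09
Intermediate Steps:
B(z) = -11
L = -70/11 (L = 70/(-11) = 70*(-1/11) = -70/11 ≈ -6.3636)
w(19, x(2, 3))*L - 470 = 3*(-70/11) - 470 = -210/11 - 470 = -5380/11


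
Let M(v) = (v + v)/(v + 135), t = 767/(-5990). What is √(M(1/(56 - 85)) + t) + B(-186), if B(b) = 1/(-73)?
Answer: -1/73 + I*√17665807511870/11722430 ≈ -0.013699 + 0.35855*I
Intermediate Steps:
B(b) = -1/73
t = -767/5990 (t = 767*(-1/5990) = -767/5990 ≈ -0.12805)
M(v) = 2*v/(135 + v) (M(v) = (2*v)/(135 + v) = 2*v/(135 + v))
√(M(1/(56 - 85)) + t) + B(-186) = √(2/((56 - 85)*(135 + 1/(56 - 85))) - 767/5990) - 1/73 = √(2/(-29*(135 + 1/(-29))) - 767/5990) - 1/73 = √(2*(-1/29)/(135 - 1/29) - 767/5990) - 1/73 = √(2*(-1/29)/(3914/29) - 767/5990) - 1/73 = √(2*(-1/29)*(29/3914) - 767/5990) - 1/73 = √(-1/1957 - 767/5990) - 1/73 = √(-1507009/11722430) - 1/73 = I*√17665807511870/11722430 - 1/73 = -1/73 + I*√17665807511870/11722430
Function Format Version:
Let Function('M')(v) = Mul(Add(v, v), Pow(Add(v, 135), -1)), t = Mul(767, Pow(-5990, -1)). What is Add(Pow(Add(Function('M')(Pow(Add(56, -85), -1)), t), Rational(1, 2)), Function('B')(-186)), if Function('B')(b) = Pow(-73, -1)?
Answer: Add(Rational(-1, 73), Mul(Rational(1, 11722430), I, Pow(17665807511870, Rational(1, 2)))) ≈ Add(-0.013699, Mul(0.35855, I))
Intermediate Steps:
Function('B')(b) = Rational(-1, 73)
t = Rational(-767, 5990) (t = Mul(767, Rational(-1, 5990)) = Rational(-767, 5990) ≈ -0.12805)
Function('M')(v) = Mul(2, v, Pow(Add(135, v), -1)) (Function('M')(v) = Mul(Mul(2, v), Pow(Add(135, v), -1)) = Mul(2, v, Pow(Add(135, v), -1)))
Add(Pow(Add(Function('M')(Pow(Add(56, -85), -1)), t), Rational(1, 2)), Function('B')(-186)) = Add(Pow(Add(Mul(2, Pow(Add(56, -85), -1), Pow(Add(135, Pow(Add(56, -85), -1)), -1)), Rational(-767, 5990)), Rational(1, 2)), Rational(-1, 73)) = Add(Pow(Add(Mul(2, Pow(-29, -1), Pow(Add(135, Pow(-29, -1)), -1)), Rational(-767, 5990)), Rational(1, 2)), Rational(-1, 73)) = Add(Pow(Add(Mul(2, Rational(-1, 29), Pow(Add(135, Rational(-1, 29)), -1)), Rational(-767, 5990)), Rational(1, 2)), Rational(-1, 73)) = Add(Pow(Add(Mul(2, Rational(-1, 29), Pow(Rational(3914, 29), -1)), Rational(-767, 5990)), Rational(1, 2)), Rational(-1, 73)) = Add(Pow(Add(Mul(2, Rational(-1, 29), Rational(29, 3914)), Rational(-767, 5990)), Rational(1, 2)), Rational(-1, 73)) = Add(Pow(Add(Rational(-1, 1957), Rational(-767, 5990)), Rational(1, 2)), Rational(-1, 73)) = Add(Pow(Rational(-1507009, 11722430), Rational(1, 2)), Rational(-1, 73)) = Add(Mul(Rational(1, 11722430), I, Pow(17665807511870, Rational(1, 2))), Rational(-1, 73)) = Add(Rational(-1, 73), Mul(Rational(1, 11722430), I, Pow(17665807511870, Rational(1, 2))))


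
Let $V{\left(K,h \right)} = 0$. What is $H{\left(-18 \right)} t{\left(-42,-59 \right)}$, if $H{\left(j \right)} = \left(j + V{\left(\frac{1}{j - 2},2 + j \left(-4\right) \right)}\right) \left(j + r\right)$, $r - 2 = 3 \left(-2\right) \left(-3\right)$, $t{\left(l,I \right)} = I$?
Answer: $2124$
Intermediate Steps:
$r = 20$ ($r = 2 + 3 \left(-2\right) \left(-3\right) = 2 - -18 = 2 + 18 = 20$)
$H{\left(j \right)} = j \left(20 + j\right)$ ($H{\left(j \right)} = \left(j + 0\right) \left(j + 20\right) = j \left(20 + j\right)$)
$H{\left(-18 \right)} t{\left(-42,-59 \right)} = - 18 \left(20 - 18\right) \left(-59\right) = \left(-18\right) 2 \left(-59\right) = \left(-36\right) \left(-59\right) = 2124$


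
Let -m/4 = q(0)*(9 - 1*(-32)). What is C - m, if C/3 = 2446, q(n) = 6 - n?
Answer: 8322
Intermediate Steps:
C = 7338 (C = 3*2446 = 7338)
m = -984 (m = -4*(6 - 1*0)*(9 - 1*(-32)) = -4*(6 + 0)*(9 + 32) = -24*41 = -4*246 = -984)
C - m = 7338 - 1*(-984) = 7338 + 984 = 8322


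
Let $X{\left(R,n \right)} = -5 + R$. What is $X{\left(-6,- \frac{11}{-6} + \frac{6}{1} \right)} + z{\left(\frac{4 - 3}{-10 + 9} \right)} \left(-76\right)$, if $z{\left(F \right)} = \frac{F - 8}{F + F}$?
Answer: $-353$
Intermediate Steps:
$z{\left(F \right)} = \frac{-8 + F}{2 F}$
$X{\left(-6,- \frac{11}{-6} + \frac{6}{1} \right)} + z{\left(\frac{4 - 3}{-10 + 9} \right)} \left(-76\right) = \left(-5 - 6\right) + \frac{-8 + \frac{4 - 3}{-10 + 9}}{2 \frac{4 - 3}{-10 + 9}} \left(-76\right) = -11 + \frac{-8 + 1 \frac{1}{-1}}{2 \cdot 1 \frac{1}{-1}} \left(-76\right) = -11 + \frac{-8 + 1 \left(-1\right)}{2 \cdot 1 \left(-1\right)} \left(-76\right) = -11 + \frac{-8 - 1}{2 \left(-1\right)} \left(-76\right) = -11 + \frac{1}{2} \left(-1\right) \left(-9\right) \left(-76\right) = -11 + \frac{9}{2} \left(-76\right) = -11 - 342 = -353$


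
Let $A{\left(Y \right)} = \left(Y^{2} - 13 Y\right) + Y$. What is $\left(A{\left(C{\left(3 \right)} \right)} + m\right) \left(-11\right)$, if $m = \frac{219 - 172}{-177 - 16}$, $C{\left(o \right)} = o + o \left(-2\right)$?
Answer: $- \frac{95018}{193} \approx -492.32$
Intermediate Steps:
$C{\left(o \right)} = - o$ ($C{\left(o \right)} = o - 2 o = - o$)
$m = - \frac{47}{193}$ ($m = \frac{47}{-193} = 47 \left(- \frac{1}{193}\right) = - \frac{47}{193} \approx -0.24352$)
$A{\left(Y \right)} = Y^{2} - 12 Y$
$\left(A{\left(C{\left(3 \right)} \right)} + m\right) \left(-11\right) = \left(\left(-1\right) 3 \left(-12 - 3\right) - \frac{47}{193}\right) \left(-11\right) = \left(- 3 \left(-12 - 3\right) - \frac{47}{193}\right) \left(-11\right) = \left(\left(-3\right) \left(-15\right) - \frac{47}{193}\right) \left(-11\right) = \left(45 - \frac{47}{193}\right) \left(-11\right) = \frac{8638}{193} \left(-11\right) = - \frac{95018}{193}$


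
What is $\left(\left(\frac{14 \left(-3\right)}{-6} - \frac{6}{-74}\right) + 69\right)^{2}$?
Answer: $\frac{7924225}{1369} \approx 5788.3$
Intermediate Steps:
$\left(\left(\frac{14 \left(-3\right)}{-6} - \frac{6}{-74}\right) + 69\right)^{2} = \left(\left(\left(-42\right) \left(- \frac{1}{6}\right) - - \frac{3}{37}\right) + 69\right)^{2} = \left(\left(7 + \frac{3}{37}\right) + 69\right)^{2} = \left(\frac{262}{37} + 69\right)^{2} = \left(\frac{2815}{37}\right)^{2} = \frac{7924225}{1369}$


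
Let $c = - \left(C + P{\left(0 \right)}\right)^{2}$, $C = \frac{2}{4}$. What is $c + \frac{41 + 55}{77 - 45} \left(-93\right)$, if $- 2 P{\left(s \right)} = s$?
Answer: $- \frac{1117}{4} \approx -279.25$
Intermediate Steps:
$P{\left(s \right)} = - \frac{s}{2}$
$C = \frac{1}{2}$ ($C = 2 \cdot \frac{1}{4} = \frac{1}{2} \approx 0.5$)
$c = - \frac{1}{4}$ ($c = - \left(\frac{1}{2} - 0\right)^{2} = - \left(\frac{1}{2} + 0\right)^{2} = - \frac{1}{4} \approx -0.25$)
$c + \frac{41 + 55}{77 - 45} \left(-93\right) = - \frac{1}{4} + \frac{41 + 55}{77 - 45} \left(-93\right) = - \frac{1}{4} + \frac{96}{32} \left(-93\right) = - \frac{1}{4} + 96 \cdot \frac{1}{32} \left(-93\right) = - \frac{1}{4} + 3 \left(-93\right) = - \frac{1}{4} - 279 = - \frac{1117}{4}$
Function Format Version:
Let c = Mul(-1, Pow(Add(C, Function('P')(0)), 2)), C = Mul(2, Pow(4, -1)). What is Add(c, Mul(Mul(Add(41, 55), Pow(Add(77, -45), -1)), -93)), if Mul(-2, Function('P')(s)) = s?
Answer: Rational(-1117, 4) ≈ -279.25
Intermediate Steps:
Function('P')(s) = Mul(Rational(-1, 2), s)
C = Rational(1, 2) (C = Mul(2, Rational(1, 4)) = Rational(1, 2) ≈ 0.50000)
c = Rational(-1, 4) (c = Mul(-1, Pow(Add(Rational(1, 2), Mul(Rational(-1, 2), 0)), 2)) = Mul(-1, Pow(Add(Rational(1, 2), 0), 2)) = Mul(-1, Pow(Rational(1, 2), 2)) = Mul(-1, Rational(1, 4)) = Rational(-1, 4) ≈ -0.25000)
Add(c, Mul(Mul(Add(41, 55), Pow(Add(77, -45), -1)), -93)) = Add(Rational(-1, 4), Mul(Mul(Add(41, 55), Pow(Add(77, -45), -1)), -93)) = Add(Rational(-1, 4), Mul(Mul(96, Pow(32, -1)), -93)) = Add(Rational(-1, 4), Mul(Mul(96, Rational(1, 32)), -93)) = Add(Rational(-1, 4), Mul(3, -93)) = Add(Rational(-1, 4), -279) = Rational(-1117, 4)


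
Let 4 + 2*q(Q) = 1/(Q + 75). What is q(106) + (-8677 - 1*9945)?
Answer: -6741887/362 ≈ -18624.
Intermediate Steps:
q(Q) = -2 + 1/(2*(75 + Q)) (q(Q) = -2 + 1/(2*(Q + 75)) = -2 + 1/(2*(75 + Q)))
q(106) + (-8677 - 1*9945) = (-299 - 4*106)/(2*(75 + 106)) + (-8677 - 1*9945) = (½)*(-299 - 424)/181 + (-8677 - 9945) = (½)*(1/181)*(-723) - 18622 = -723/362 - 18622 = -6741887/362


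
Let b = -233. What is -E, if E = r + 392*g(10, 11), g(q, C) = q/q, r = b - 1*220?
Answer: 61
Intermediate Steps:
r = -453 (r = -233 - 1*220 = -233 - 220 = -453)
g(q, C) = 1
E = -61 (E = -453 + 392*1 = -453 + 392 = -61)
-E = -1*(-61) = 61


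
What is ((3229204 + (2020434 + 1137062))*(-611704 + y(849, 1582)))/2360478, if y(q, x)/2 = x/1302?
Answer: -60554693454700/36587409 ≈ -1.6551e+6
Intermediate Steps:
y(q, x) = x/651 (y(q, x) = 2*(x/1302) = x/651)
((3229204 + (2020434 + 1137062))*(-611704 + y(849, 1582)))/2360478 = ((3229204 + (2020434 + 1137062))*(-611704 + (1/651)*1582))/2360478 = ((3229204 + 3157496)*(-611704 + 226/93))*(1/2360478) = (6386700*(-56888246/93))*(1/2360478) = -121109386909400/31*1/2360478 = -60554693454700/36587409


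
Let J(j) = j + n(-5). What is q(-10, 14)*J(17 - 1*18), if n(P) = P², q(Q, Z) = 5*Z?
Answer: 1680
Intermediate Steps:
J(j) = 25 + j (J(j) = j + (-5)² = j + 25 = 25 + j)
q(-10, 14)*J(17 - 1*18) = (5*14)*(25 + (17 - 1*18)) = 70*(25 + (17 - 18)) = 70*(25 - 1) = 70*24 = 1680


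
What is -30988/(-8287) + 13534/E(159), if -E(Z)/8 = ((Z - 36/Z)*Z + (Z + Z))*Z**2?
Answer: 80104940700127/21422166913044 ≈ 3.7393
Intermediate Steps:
E(Z) = -8*Z**2*(2*Z + Z*(Z - 36/Z)) (E(Z) = -8*((Z - 36/Z)*Z + (Z + Z))*Z**2 = -8*((Z - 36/Z)*Z + 2*Z)*Z**2 = -8*(Z*(Z - 36/Z) + 2*Z)*Z**2 = -8*(2*Z + Z*(Z - 36/Z))*Z**2 = -8*Z**2*(2*Z + Z*(Z - 36/Z)))
-30988/(-8287) + 13534/E(159) = -30988/(-8287) + 13534/((8*159**2*(36 - 1*159**2 - 2*159))) = -30988*(-1/8287) + 13534/((8*25281*(36 - 1*25281 - 318))) = 30988/8287 + 13534/((8*25281*(36 - 25281 - 318))) = 30988/8287 + 13534/((8*25281*(-25563))) = 30988/8287 + 13534/(-5170065624) = 30988/8287 + 13534*(-1/5170065624) = 30988/8287 - 6767/2585032812 = 80104940700127/21422166913044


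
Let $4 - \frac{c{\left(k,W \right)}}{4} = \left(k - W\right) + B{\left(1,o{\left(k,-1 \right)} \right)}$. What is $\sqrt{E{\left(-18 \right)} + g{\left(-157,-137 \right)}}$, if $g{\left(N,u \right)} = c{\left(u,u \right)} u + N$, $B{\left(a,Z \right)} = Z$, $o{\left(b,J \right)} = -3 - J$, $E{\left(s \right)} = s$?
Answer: $i \sqrt{3463} \approx 58.847 i$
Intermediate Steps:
$c{\left(k,W \right)} = 24 - 4 k + 4 W$ ($c{\left(k,W \right)} = 16 - 4 \left(\left(k - W\right) - 2\right) = 16 - 4 \left(-2 + k - W\right) = 16 + \left(8 - 4 k + 4 W\right) = 24 - 4 k + 4 W$)
$g{\left(N,u \right)} = N + 24 u$ ($g{\left(N,u \right)} = \left(24 - 4 u + 4 u\right) u + N = 24 u + N = N + 24 u$)
$\sqrt{E{\left(-18 \right)} + g{\left(-157,-137 \right)}} = \sqrt{-18 + \left(-157 + 24 \left(-137\right)\right)} = \sqrt{-18 - 3445} = \sqrt{-3463} = i \sqrt{3463}$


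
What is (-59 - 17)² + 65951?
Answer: 71727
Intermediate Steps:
(-59 - 17)² + 65951 = (-76)² + 65951 = 5776 + 65951 = 71727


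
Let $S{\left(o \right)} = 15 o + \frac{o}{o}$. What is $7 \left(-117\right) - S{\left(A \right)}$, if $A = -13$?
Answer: $-625$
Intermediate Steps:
$S{\left(o \right)} = 1 + 15 o$ ($S{\left(o \right)} = 15 o + 1 = 1 + 15 o$)
$7 \left(-117\right) - S{\left(A \right)} = 7 \left(-117\right) - \left(1 + 15 \left(-13\right)\right) = -819 - \left(1 - 195\right) = -819 - -194 = -819 + 194 = -625$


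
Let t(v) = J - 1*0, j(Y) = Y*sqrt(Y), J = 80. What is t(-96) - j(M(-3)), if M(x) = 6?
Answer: 80 - 6*sqrt(6) ≈ 65.303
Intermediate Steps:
j(Y) = Y**(3/2)
t(v) = 80 (t(v) = 80 - 1*0 = 80 + 0 = 80)
t(-96) - j(M(-3)) = 80 - 6**(3/2) = 80 - 6*sqrt(6)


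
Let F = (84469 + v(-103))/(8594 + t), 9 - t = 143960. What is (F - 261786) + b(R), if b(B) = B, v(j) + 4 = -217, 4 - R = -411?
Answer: -35378478695/135357 ≈ -2.6137e+5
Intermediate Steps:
R = 415 (R = 4 - 1*(-411) = 4 + 411 = 415)
v(j) = -221 (v(j) = -4 - 217 = -221)
t = -143951 (t = 9 - 1*143960 = 9 - 143960 = -143951)
F = -84248/135357 (F = (84469 - 221)/(8594 - 143951) = 84248/(-135357) = 84248*(-1/135357) = -84248/135357 ≈ -0.62241)
(F - 261786) + b(R) = (-84248/135357 - 261786) + 415 = -35434651850/135357 + 415 = -35378478695/135357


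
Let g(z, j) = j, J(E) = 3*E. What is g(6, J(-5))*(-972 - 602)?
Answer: 23610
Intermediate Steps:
g(6, J(-5))*(-972 - 602) = (3*(-5))*(-972 - 602) = -15*(-1574) = 23610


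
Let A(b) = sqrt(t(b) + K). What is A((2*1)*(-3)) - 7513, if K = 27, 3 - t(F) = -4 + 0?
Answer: -7513 + sqrt(34) ≈ -7507.2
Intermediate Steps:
t(F) = 7 (t(F) = 3 - (-4 + 0) = 3 - 1*(-4) = 3 + 4 = 7)
A(b) = sqrt(34) (A(b) = sqrt(7 + 27) = sqrt(34))
A((2*1)*(-3)) - 7513 = sqrt(34) - 7513 = -7513 + sqrt(34)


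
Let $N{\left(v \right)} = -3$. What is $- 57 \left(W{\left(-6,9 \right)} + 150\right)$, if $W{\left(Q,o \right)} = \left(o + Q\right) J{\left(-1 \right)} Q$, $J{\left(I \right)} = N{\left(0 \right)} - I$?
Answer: $-10602$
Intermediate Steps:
$J{\left(I \right)} = -3 - I$
$W{\left(Q,o \right)} = Q \left(- 2 Q - 2 o\right)$ ($W{\left(Q,o \right)} = \left(o + Q\right) \left(-3 - -1\right) Q = \left(Q + o\right) \left(-3 + 1\right) Q = \left(Q + o\right) \left(-2\right) Q = \left(- 2 Q - 2 o\right) Q = Q \left(- 2 Q - 2 o\right)$)
$- 57 \left(W{\left(-6,9 \right)} + 150\right) = - 57 \left(\left(-2\right) \left(-6\right) \left(-6 + 9\right) + 150\right) = - 57 \left(\left(-2\right) \left(-6\right) 3 + 150\right) = - 57 \left(36 + 150\right) = \left(-57\right) 186 = -10602$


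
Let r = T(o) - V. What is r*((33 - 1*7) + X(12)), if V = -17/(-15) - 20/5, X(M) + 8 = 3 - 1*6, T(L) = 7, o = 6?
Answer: 148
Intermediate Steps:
X(M) = -11 (X(M) = -8 + (3 - 1*6) = -8 + (3 - 6) = -8 - 3 = -11)
V = -43/15 (V = -17*(-1/15) - 20*1/5 = 17/15 - 4 = -43/15 ≈ -2.8667)
r = 148/15 (r = 7 - 1*(-43/15) = 7 + 43/15 = 148/15 ≈ 9.8667)
r*((33 - 1*7) + X(12)) = 148*((33 - 1*7) - 11)/15 = 148*((33 - 7) - 11)/15 = 148*(26 - 11)/15 = (148/15)*15 = 148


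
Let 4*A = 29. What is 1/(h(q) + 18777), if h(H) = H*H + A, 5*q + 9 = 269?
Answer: 4/85953 ≈ 4.6537e-5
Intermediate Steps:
q = 52 (q = -9/5 + (1/5)*269 = -9/5 + 269/5 = 52)
A = 29/4 (A = (1/4)*29 = 29/4 ≈ 7.2500)
h(H) = 29/4 + H**2 (h(H) = H*H + 29/4 = H**2 + 29/4 = 29/4 + H**2)
1/(h(q) + 18777) = 1/((29/4 + 52**2) + 18777) = 1/((29/4 + 2704) + 18777) = 1/(10845/4 + 18777) = 1/(85953/4) = 4/85953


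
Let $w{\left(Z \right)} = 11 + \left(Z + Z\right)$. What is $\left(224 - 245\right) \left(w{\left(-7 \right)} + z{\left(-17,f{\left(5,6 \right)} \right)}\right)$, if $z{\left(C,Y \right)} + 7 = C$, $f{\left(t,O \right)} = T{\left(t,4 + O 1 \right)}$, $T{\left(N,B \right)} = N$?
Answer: $567$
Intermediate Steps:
$f{\left(t,O \right)} = t$
$z{\left(C,Y \right)} = -7 + C$
$w{\left(Z \right)} = 11 + 2 Z$
$\left(224 - 245\right) \left(w{\left(-7 \right)} + z{\left(-17,f{\left(5,6 \right)} \right)}\right) = \left(224 - 245\right) \left(\left(11 + 2 \left(-7\right)\right) - 24\right) = - 21 \left(\left(11 - 14\right) - 24\right) = - 21 \left(-3 - 24\right) = \left(-21\right) \left(-27\right) = 567$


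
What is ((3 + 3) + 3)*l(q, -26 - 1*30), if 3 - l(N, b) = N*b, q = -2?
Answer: -981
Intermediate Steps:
l(N, b) = 3 - N*b
((3 + 3) + 3)*l(q, -26 - 1*30) = ((3 + 3) + 3)*(3 - 1*(-2)*(-26 - 1*30)) = (6 + 3)*(3 - 1*(-2)*(-26 - 30)) = 9*(3 - 1*(-2)*(-56)) = 9*(3 - 112) = 9*(-109) = -981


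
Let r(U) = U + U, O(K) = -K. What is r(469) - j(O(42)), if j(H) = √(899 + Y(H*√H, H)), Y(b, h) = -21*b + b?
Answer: 938 - √(899 + 840*I*√42) ≈ 881.36 - 48.055*I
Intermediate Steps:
Y(b, h) = -20*b
j(H) = √(899 - 20*H^(3/2)) (j(H) = √(899 - 20*H*√H) = √(899 - 20*H^(3/2)))
r(U) = 2*U
r(469) - j(O(42)) = 2*469 - √(899 - 20*(-42*I*√42)) = 938 - √(899 - (-840)*I*√42) = 938 - √(899 + 840*I*√42)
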